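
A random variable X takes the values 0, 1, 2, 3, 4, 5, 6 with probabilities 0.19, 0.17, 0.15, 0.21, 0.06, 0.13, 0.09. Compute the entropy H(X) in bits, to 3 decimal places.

H = −Σ pᵢ log₂ pᵢ.
−0.19·log₂(0.19) = 0.4552
−0.17·log₂(0.17) = 0.4346
−0.15·log₂(0.15) = 0.4105
−0.21·log₂(0.21) = 0.4728
−0.06·log₂(0.06) = 0.2435
−0.13·log₂(0.13) = 0.3826
−0.09·log₂(0.09) = 0.3127
Sum ≈ 2.7120 → 2.712 bits.

2.712 bits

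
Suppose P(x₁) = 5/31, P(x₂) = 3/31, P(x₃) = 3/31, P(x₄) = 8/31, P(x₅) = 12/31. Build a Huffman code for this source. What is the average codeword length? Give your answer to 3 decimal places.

2.161 bits/symbol

Repeatedly combine the two least-probable nodes; the expected code length is the sum of the merged weights.
merge 3/31 + 3/31 → 6/31
merge 5/31 + 6/31 → 11/31
merge 8/31 + 11/31 → 19/31
merge 12/31 + 19/31 → 1
L = 6/31 + 11/31 + 19/31 + 1 = 67/31 ≈ 2.161 bits/symbol.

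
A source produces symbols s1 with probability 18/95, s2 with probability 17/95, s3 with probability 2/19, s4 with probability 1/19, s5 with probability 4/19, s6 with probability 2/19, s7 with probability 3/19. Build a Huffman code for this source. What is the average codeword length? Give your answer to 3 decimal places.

Repeatedly combine the two least-probable nodes; the expected code length is the sum of the merged weights.
merge 1/19 + 2/19 → 3/19
merge 2/19 + 3/19 → 5/19
merge 3/19 + 17/95 → 32/95
merge 18/95 + 4/19 → 2/5
merge 5/19 + 32/95 → 3/5
merge 2/5 + 3/5 → 1
L = 3/19 + 5/19 + 32/95 + 2/5 + 3/5 + 1 = 262/95 ≈ 2.758 bits/symbol.

2.758 bits/symbol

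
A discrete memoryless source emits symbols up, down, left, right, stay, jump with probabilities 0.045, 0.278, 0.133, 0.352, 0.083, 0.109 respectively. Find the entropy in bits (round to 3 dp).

2.279 bits

H = −Σ pᵢ log₂ pᵢ.
−0.045·log₂(0.045) = 0.2013
−0.278·log₂(0.278) = 0.5134
−0.133·log₂(0.133) = 0.3871
−0.352·log₂(0.352) = 0.5302
−0.083·log₂(0.083) = 0.2980
−0.109·log₂(0.109) = 0.3485
Sum ≈ 2.2787 → 2.279 bits.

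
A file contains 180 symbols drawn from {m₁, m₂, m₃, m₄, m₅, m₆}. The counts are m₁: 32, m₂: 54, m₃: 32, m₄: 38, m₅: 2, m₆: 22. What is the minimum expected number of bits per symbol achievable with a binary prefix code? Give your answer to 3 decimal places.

Probabilities are the counts divided by 180.
Repeatedly combine the two least-probable nodes; the expected code length is the sum of the merged weights.
merge 1/90 + 11/90 → 2/15
merge 2/15 + 8/45 → 14/45
merge 8/45 + 19/90 → 7/18
merge 3/10 + 14/45 → 11/18
merge 7/18 + 11/18 → 1
L = 2/15 + 14/45 + 7/18 + 11/18 + 1 = 22/9 ≈ 2.444 bits/symbol.

2.444 bits/symbol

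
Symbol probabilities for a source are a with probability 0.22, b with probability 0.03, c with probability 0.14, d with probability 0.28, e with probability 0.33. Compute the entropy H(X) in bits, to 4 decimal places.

H = −Σ pᵢ log₂ pᵢ.
−0.22·log₂(0.22) = 0.4806
−0.03·log₂(0.03) = 0.1518
−0.14·log₂(0.14) = 0.3971
−0.28·log₂(0.28) = 0.5142
−0.33·log₂(0.33) = 0.5278
Sum ≈ 2.0715 → 2.0715 bits.

2.0715 bits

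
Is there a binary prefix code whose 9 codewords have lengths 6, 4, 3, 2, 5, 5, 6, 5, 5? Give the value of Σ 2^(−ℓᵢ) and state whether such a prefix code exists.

With common denominator 2^6 = 64: Σ 2^(−ℓᵢ) = 1/64 + 4/64 + 8/64 + 16/64 + 2/64 + 2/64 + 1/64 + 2/64 + 2/64 = 38/64 = 0.59375.
Kraft's inequality requires Σ ≤ 1; here Σ = 0.59375 ≤ 1, so such a prefix code exists.

0.59375; yes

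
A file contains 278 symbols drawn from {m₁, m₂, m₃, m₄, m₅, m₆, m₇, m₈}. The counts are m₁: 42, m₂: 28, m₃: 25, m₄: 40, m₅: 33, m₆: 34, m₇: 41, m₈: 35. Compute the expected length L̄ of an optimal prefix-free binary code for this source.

3 bits/symbol

Probabilities are the counts divided by 278.
Repeatedly combine the two least-probable nodes; the expected code length is the sum of the merged weights.
merge 25/278 + 14/139 → 53/278
merge 33/278 + 17/139 → 67/278
merge 35/278 + 20/139 → 75/278
merge 41/278 + 21/139 → 83/278
merge 53/278 + 67/278 → 60/139
merge 75/278 + 83/278 → 79/139
merge 60/139 + 79/139 → 1
L = 53/278 + 67/278 + 75/278 + 83/278 + 60/139 + 79/139 + 1 = 3 bits/symbol.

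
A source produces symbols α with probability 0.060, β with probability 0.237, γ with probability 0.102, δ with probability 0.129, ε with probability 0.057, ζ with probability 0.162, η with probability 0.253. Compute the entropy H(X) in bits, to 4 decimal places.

2.6155 bits

H = −Σ pᵢ log₂ pᵢ.
−0.060·log₂(0.060) = 0.2435
−0.237·log₂(0.237) = 0.4923
−0.102·log₂(0.102) = 0.3359
−0.129·log₂(0.129) = 0.3811
−0.057·log₂(0.057) = 0.2356
−0.162·log₂(0.162) = 0.4254
−0.253·log₂(0.253) = 0.5016
Sum ≈ 2.6155 → 2.6155 bits.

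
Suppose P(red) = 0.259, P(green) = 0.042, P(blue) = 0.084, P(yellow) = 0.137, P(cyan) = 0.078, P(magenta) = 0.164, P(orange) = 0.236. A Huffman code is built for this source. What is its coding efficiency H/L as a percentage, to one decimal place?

98.9%

Entropy H = −Σ p log₂ p ≈ 2.5964 bits.
Huffman merges: 21/500+39/500→3/25; 21/250+3/25→51/250; 137/1000+41/250→301/1000; 51/250+59/250→11/25; 259/1000+301/1000→14/25; 11/25+14/25→1. L = 21/8 ≈ 2.6250.
Efficiency = H/L = 2.5964/2.6250 = 98.9%.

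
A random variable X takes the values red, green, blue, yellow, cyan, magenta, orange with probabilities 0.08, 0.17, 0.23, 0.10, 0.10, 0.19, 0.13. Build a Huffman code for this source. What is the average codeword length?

Repeatedly combine the two least-probable nodes; the expected code length is the sum of the merged weights.
merge 2/25 + 1/10 → 9/50
merge 1/10 + 13/100 → 23/100
merge 17/100 + 9/50 → 7/20
merge 19/100 + 23/100 → 21/50
merge 23/100 + 7/20 → 29/50
merge 21/50 + 29/50 → 1
L = 9/50 + 23/100 + 7/20 + 21/50 + 29/50 + 1 = 69/25 = 2.76 bits/symbol.

2.76 bits/symbol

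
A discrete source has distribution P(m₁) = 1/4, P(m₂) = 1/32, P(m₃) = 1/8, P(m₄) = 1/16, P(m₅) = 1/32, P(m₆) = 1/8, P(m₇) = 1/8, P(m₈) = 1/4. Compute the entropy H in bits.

Each probability is a power of 1/2, so log₂(1/p) is an integer.
H = Σ p·log₂(1/p) = 1/4·2 + 1/32·5 + 1/8·3 + 1/16·4 + 1/32·5 + 1/8·3 + 1/8·3 + 1/4·2 = 2.6875 bits.

2.6875 bits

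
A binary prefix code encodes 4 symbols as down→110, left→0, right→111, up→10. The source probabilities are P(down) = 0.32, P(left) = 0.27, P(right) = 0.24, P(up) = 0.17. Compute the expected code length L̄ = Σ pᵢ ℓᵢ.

L̄ = Σ pᵢ·ℓᵢ = 0.32·3 + 0.27·1 + 0.24·3 + 0.17·2 = 2.29 bits/symbol.

2.29 bits/symbol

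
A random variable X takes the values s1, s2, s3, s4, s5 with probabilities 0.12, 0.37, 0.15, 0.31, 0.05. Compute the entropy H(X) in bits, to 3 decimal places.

H = −Σ pᵢ log₂ pᵢ.
−0.12·log₂(0.12) = 0.3671
−0.37·log₂(0.37) = 0.5307
−0.15·log₂(0.15) = 0.4105
−0.31·log₂(0.31) = 0.5238
−0.05·log₂(0.05) = 0.2161
Sum ≈ 2.0482 → 2.048 bits.

2.048 bits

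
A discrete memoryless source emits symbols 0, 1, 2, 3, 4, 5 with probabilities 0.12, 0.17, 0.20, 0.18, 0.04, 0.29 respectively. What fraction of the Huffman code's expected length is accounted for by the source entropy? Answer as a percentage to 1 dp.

97.0%

Entropy H = −Σ p log₂ p ≈ 2.4150 bits.
Huffman merges: 1/25+3/25→4/25; 4/25+17/100→33/100; 9/50+1/5→19/50; 29/100+33/100→31/50; 19/50+31/50→1. L = 249/100 ≈ 2.4900.
Efficiency = H/L = 2.4150/2.4900 = 97.0%.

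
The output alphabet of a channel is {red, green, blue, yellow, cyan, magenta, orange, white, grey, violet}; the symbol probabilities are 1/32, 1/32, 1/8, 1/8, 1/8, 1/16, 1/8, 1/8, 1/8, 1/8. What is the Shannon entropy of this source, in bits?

3.1875 bits

Each probability is a power of 1/2, so log₂(1/p) is an integer.
H = Σ p·log₂(1/p) = 1/32·5 + 1/32·5 + 1/8·3 + 1/8·3 + 1/8·3 + 1/16·4 + 1/8·3 + 1/8·3 + 1/8·3 + 1/8·3 = 3.1875 bits.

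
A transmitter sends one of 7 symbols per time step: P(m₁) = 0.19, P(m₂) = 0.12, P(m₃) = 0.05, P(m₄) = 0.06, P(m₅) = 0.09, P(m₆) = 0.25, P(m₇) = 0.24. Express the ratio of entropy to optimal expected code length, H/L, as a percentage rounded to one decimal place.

Entropy H = −Σ p log₂ p ≈ 2.5887 bits.
Huffman merges: 1/20+3/50→11/100; 9/100+11/100→1/5; 3/25+19/100→31/100; 1/5+6/25→11/25; 1/4+31/100→14/25; 11/25+14/25→1. L = 131/50 ≈ 2.6200.
Efficiency = H/L = 2.5887/2.6200 = 98.8%.

98.8%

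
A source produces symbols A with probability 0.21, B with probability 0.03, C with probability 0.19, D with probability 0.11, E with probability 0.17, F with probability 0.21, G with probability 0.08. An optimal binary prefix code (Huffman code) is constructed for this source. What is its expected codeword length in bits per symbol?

Repeatedly combine the two least-probable nodes; the expected code length is the sum of the merged weights.
merge 3/100 + 2/25 → 11/100
merge 11/100 + 11/100 → 11/50
merge 17/100 + 19/100 → 9/25
merge 21/100 + 21/100 → 21/50
merge 11/50 + 9/25 → 29/50
merge 21/50 + 29/50 → 1
L = 11/100 + 11/50 + 9/25 + 21/50 + 29/50 + 1 = 269/100 = 2.69 bits/symbol.

2.69 bits/symbol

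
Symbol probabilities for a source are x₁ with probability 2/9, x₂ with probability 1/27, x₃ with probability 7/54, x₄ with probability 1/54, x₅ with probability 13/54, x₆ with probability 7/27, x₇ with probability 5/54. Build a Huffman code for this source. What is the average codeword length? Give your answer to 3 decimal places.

2.481 bits/symbol

Repeatedly combine the two least-probable nodes; the expected code length is the sum of the merged weights.
merge 1/54 + 1/27 → 1/18
merge 1/18 + 5/54 → 4/27
merge 7/54 + 4/27 → 5/18
merge 2/9 + 13/54 → 25/54
merge 7/27 + 5/18 → 29/54
merge 25/54 + 29/54 → 1
L = 1/18 + 4/27 + 5/18 + 25/54 + 29/54 + 1 = 67/27 ≈ 2.481 bits/symbol.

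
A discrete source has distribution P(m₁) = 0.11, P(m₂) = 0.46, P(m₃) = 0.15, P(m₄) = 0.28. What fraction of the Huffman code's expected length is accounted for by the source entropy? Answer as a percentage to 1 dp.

99.5%

Entropy H = −Σ p log₂ p ≈ 1.7904 bits.
Huffman merges: 11/100+3/20→13/50; 13/50+7/25→27/50; 23/50+27/50→1. L = 9/5 ≈ 1.8000.
Efficiency = H/L = 1.7904/1.8000 = 99.5%.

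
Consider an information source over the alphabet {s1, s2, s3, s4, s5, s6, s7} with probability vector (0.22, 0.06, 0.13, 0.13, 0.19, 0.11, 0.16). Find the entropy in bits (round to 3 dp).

2.718 bits

H = −Σ pᵢ log₂ pᵢ.
−0.22·log₂(0.22) = 0.4806
−0.06·log₂(0.06) = 0.2435
−0.13·log₂(0.13) = 0.3826
−0.13·log₂(0.13) = 0.3826
−0.19·log₂(0.19) = 0.4552
−0.11·log₂(0.11) = 0.3503
−0.16·log₂(0.16) = 0.4230
Sum ≈ 2.7179 → 2.718 bits.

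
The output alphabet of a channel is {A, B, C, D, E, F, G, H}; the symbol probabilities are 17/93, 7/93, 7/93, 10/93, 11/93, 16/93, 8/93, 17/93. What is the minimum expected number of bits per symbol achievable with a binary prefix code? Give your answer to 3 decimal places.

2.968 bits/symbol

Repeatedly combine the two least-probable nodes; the expected code length is the sum of the merged weights.
merge 7/93 + 7/93 → 14/93
merge 8/93 + 10/93 → 6/31
merge 11/93 + 14/93 → 25/93
merge 16/93 + 17/93 → 11/31
merge 17/93 + 6/31 → 35/93
merge 25/93 + 11/31 → 58/93
merge 35/93 + 58/93 → 1
L = 14/93 + 6/31 + 25/93 + 11/31 + 35/93 + 58/93 + 1 = 92/31 ≈ 2.968 bits/symbol.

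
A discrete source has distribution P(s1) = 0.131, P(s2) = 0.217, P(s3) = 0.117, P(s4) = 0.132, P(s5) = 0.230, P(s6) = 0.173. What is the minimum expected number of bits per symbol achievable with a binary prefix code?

2.553 bits/symbol

Repeatedly combine the two least-probable nodes; the expected code length is the sum of the merged weights.
merge 117/1000 + 131/1000 → 31/125
merge 33/250 + 173/1000 → 61/200
merge 217/1000 + 23/100 → 447/1000
merge 31/125 + 61/200 → 553/1000
merge 447/1000 + 553/1000 → 1
L = 31/125 + 61/200 + 447/1000 + 553/1000 + 1 = 2553/1000 = 2.553 bits/symbol.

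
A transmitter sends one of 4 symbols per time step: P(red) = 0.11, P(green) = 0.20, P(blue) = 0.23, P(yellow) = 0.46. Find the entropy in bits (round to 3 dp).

1.818 bits

H = −Σ pᵢ log₂ pᵢ.
−0.11·log₂(0.11) = 0.3503
−0.20·log₂(0.20) = 0.4644
−0.23·log₂(0.23) = 0.4877
−0.46·log₂(0.46) = 0.5153
Sum ≈ 1.8177 → 1.818 bits.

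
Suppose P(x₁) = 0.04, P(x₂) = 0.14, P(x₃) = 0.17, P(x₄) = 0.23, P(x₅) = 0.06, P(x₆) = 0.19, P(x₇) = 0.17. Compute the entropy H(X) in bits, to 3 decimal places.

2.638 bits

H = −Σ pᵢ log₂ pᵢ.
−0.04·log₂(0.04) = 0.1858
−0.14·log₂(0.14) = 0.3971
−0.17·log₂(0.17) = 0.4346
−0.23·log₂(0.23) = 0.4877
−0.06·log₂(0.06) = 0.2435
−0.19·log₂(0.19) = 0.4552
−0.17·log₂(0.17) = 0.4346
Sum ≈ 2.6385 → 2.638 bits.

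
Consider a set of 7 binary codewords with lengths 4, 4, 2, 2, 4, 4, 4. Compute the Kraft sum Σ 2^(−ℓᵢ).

0.8125

With common denominator 2^4 = 16: Σ 2^(−ℓᵢ) = 1/16 + 1/16 + 4/16 + 4/16 + 1/16 + 1/16 + 1/16 = 13/16 = 0.8125.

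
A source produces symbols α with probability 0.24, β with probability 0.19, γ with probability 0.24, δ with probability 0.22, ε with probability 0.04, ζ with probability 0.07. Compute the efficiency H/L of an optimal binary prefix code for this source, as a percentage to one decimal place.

Entropy H = −Σ p log₂ p ≈ 2.3784 bits.
Huffman merges: 1/25+7/100→11/100; 11/100+19/100→3/10; 11/50+6/25→23/50; 6/25+3/10→27/50; 23/50+27/50→1. L = 241/100 ≈ 2.4100.
Efficiency = H/L = 2.3784/2.4100 = 98.7%.

98.7%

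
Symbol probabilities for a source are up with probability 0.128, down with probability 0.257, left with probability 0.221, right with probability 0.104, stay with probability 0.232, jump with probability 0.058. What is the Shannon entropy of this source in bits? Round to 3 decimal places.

2.432 bits

H = −Σ pᵢ log₂ pᵢ.
−0.128·log₂(0.128) = 0.3796
−0.257·log₂(0.257) = 0.5038
−0.221·log₂(0.221) = 0.4813
−0.104·log₂(0.104) = 0.3396
−0.232·log₂(0.232) = 0.4890
−0.058·log₂(0.058) = 0.2383
Sum ≈ 2.4316 → 2.432 bits.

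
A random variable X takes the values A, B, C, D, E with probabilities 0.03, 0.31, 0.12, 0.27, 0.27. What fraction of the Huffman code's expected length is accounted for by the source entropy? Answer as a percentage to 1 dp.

95.9%

Entropy H = −Σ p log₂ p ≈ 2.0627 bits.
Huffman merges: 3/100+3/25→3/20; 3/20+27/100→21/50; 27/100+31/100→29/50; 21/50+29/50→1. L = 43/20 ≈ 2.1500.
Efficiency = H/L = 2.0627/2.1500 = 95.9%.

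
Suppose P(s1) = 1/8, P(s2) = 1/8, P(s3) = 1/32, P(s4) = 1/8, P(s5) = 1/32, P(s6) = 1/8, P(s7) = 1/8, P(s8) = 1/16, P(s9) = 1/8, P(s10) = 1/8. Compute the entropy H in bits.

Each probability is a power of 1/2, so log₂(1/p) is an integer.
H = Σ p·log₂(1/p) = 1/8·3 + 1/8·3 + 1/32·5 + 1/8·3 + 1/32·5 + 1/8·3 + 1/8·3 + 1/16·4 + 1/8·3 + 1/8·3 = 3.1875 bits.

3.1875 bits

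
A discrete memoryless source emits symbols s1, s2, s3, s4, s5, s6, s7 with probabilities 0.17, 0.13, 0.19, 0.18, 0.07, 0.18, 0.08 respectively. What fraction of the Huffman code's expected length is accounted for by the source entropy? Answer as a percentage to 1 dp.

98.0%

Entropy H = −Σ p log₂ p ≈ 2.7231 bits.
Huffman merges: 7/100+2/25→3/20; 13/100+3/20→7/25; 17/100+9/50→7/20; 9/50+19/100→37/100; 7/25+7/20→63/100; 37/100+63/100→1. L = 139/50 ≈ 2.7800.
Efficiency = H/L = 2.7231/2.7800 = 98.0%.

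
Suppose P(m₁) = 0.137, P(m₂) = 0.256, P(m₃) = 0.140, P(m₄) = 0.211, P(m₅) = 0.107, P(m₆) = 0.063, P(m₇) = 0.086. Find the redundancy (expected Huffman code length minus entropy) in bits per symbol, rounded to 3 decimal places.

0.014 bits

Entropy H = −Σ p log₂ p ≈ 2.6675 bits.
Huffman merges: 63/1000+43/500→149/1000; 107/1000+137/1000→61/250; 7/50+149/1000→289/1000; 211/1000+61/250→91/200; 32/125+289/1000→109/200; 91/200+109/200→1. L = 1341/500 ≈ 2.6820.
L − H = 2.6820 − 2.6675 = 0.014 bits.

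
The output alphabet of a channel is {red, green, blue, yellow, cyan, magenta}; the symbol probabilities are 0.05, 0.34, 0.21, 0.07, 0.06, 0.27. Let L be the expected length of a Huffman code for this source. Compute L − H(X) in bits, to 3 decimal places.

Entropy H = −Σ p log₂ p ≈ 2.2402 bits.
Huffman merges: 1/20+3/50→11/100; 7/100+11/100→9/50; 9/50+21/100→39/100; 27/100+17/50→61/100; 39/100+61/100→1. L = 229/100 ≈ 2.2900.
L − H = 2.2900 − 2.2402 = 0.050 bits.

0.050 bits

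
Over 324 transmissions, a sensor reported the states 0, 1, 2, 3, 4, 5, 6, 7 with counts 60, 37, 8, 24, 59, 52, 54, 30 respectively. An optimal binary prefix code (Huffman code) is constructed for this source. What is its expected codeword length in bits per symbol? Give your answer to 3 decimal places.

2.914 bits/symbol

Probabilities are the counts divided by 324.
Repeatedly combine the two least-probable nodes; the expected code length is the sum of the merged weights.
merge 2/81 + 2/27 → 8/81
merge 5/54 + 8/81 → 31/162
merge 37/324 + 13/81 → 89/324
merge 1/6 + 59/324 → 113/324
merge 5/27 + 31/162 → 61/162
merge 89/324 + 113/324 → 101/162
merge 61/162 + 101/162 → 1
L = 8/81 + 31/162 + 89/324 + 113/324 + 61/162 + 101/162 + 1 = 236/81 ≈ 2.914 bits/symbol.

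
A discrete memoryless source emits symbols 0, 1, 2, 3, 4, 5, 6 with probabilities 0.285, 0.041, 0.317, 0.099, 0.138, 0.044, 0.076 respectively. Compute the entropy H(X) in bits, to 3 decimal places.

H = −Σ pᵢ log₂ pᵢ.
−0.285·log₂(0.285) = 0.5161
−0.041·log₂(0.041) = 0.1889
−0.317·log₂(0.317) = 0.5254
−0.099·log₂(0.099) = 0.3303
−0.138·log₂(0.138) = 0.3943
−0.044·log₂(0.044) = 0.1983
−0.076·log₂(0.076) = 0.2826
Sum ≈ 2.4359 → 2.436 bits.

2.436 bits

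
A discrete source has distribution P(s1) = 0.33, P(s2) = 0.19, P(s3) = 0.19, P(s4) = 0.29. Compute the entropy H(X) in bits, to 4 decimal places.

1.9562 bits

H = −Σ pᵢ log₂ pᵢ.
−0.33·log₂(0.33) = 0.5278
−0.19·log₂(0.19) = 0.4552
−0.19·log₂(0.19) = 0.4552
−0.29·log₂(0.29) = 0.5179
Sum ≈ 1.9562 → 1.9562 bits.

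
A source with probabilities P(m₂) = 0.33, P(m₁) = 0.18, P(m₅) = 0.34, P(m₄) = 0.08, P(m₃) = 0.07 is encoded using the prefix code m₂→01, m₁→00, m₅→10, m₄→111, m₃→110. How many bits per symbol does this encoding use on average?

2.15 bits/symbol

L̄ = Σ pᵢ·ℓᵢ = 0.33·2 + 0.18·2 + 0.34·2 + 0.08·3 + 0.07·3 = 2.15 bits/symbol.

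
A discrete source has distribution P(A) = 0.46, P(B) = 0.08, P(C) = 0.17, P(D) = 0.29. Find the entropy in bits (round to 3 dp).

1.759 bits

H = −Σ pᵢ log₂ pᵢ.
−0.46·log₂(0.46) = 0.5153
−0.08·log₂(0.08) = 0.2915
−0.17·log₂(0.17) = 0.4346
−0.29·log₂(0.29) = 0.5179
Sum ≈ 1.7593 → 1.759 bits.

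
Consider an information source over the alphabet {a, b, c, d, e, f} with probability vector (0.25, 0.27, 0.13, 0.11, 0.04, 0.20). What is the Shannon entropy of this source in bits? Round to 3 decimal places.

H = −Σ pᵢ log₂ pᵢ.
−0.25·log₂(0.25) = 0.5000
−0.27·log₂(0.27) = 0.5100
−0.13·log₂(0.13) = 0.3826
−0.11·log₂(0.11) = 0.3503
−0.04·log₂(0.04) = 0.1858
−0.20·log₂(0.20) = 0.4644
Sum ≈ 2.3931 → 2.393 bits.

2.393 bits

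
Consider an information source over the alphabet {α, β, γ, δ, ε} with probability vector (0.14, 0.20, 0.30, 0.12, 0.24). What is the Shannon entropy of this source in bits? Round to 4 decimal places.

2.2438 bits

H = −Σ pᵢ log₂ pᵢ.
−0.14·log₂(0.14) = 0.3971
−0.20·log₂(0.20) = 0.4644
−0.30·log₂(0.30) = 0.5211
−0.12·log₂(0.12) = 0.3671
−0.24·log₂(0.24) = 0.4941
Sum ≈ 2.2438 → 2.2438 bits.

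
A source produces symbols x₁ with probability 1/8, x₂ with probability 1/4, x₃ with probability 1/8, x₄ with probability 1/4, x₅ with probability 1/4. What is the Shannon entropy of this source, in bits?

Each probability is a power of 1/2, so log₂(1/p) is an integer.
H = Σ p·log₂(1/p) = 1/8·3 + 1/4·2 + 1/8·3 + 1/4·2 + 1/4·2 = 2.25 bits.

2.25 bits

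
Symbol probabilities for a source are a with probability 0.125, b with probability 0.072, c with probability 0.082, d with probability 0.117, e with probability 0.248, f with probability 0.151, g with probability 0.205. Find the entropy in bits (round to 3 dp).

H = −Σ pᵢ log₂ pᵢ.
−0.125·log₂(0.125) = 0.3750
−0.072·log₂(0.072) = 0.2733
−0.082·log₂(0.082) = 0.2959
−0.117·log₂(0.117) = 0.3622
−0.248·log₂(0.248) = 0.4989
−0.151·log₂(0.151) = 0.4118
−0.205·log₂(0.205) = 0.4687
Sum ≈ 2.6857 → 2.686 bits.

2.686 bits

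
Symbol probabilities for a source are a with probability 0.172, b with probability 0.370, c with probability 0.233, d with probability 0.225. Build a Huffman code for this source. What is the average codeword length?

2 bits/symbol

Repeatedly combine the two least-probable nodes; the expected code length is the sum of the merged weights.
merge 43/250 + 9/40 → 397/1000
merge 233/1000 + 37/100 → 603/1000
merge 397/1000 + 603/1000 → 1
L = 397/1000 + 603/1000 + 1 = 2 bits/symbol.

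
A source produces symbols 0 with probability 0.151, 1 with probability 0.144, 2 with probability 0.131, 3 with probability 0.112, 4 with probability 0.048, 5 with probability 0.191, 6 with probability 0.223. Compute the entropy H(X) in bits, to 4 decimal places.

2.7015 bits

H = −Σ pᵢ log₂ pᵢ.
−0.151·log₂(0.151) = 0.4118
−0.144·log₂(0.144) = 0.4026
−0.131·log₂(0.131) = 0.3841
−0.112·log₂(0.112) = 0.3537
−0.048·log₂(0.048) = 0.2103
−0.191·log₂(0.191) = 0.4562
−0.223·log₂(0.223) = 0.4828
Sum ≈ 2.7015 → 2.7015 bits.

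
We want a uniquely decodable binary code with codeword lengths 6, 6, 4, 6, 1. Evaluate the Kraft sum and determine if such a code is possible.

0.609375; yes

With common denominator 2^6 = 64: Σ 2^(−ℓᵢ) = 1/64 + 1/64 + 4/64 + 1/64 + 32/64 = 39/64 = 0.609375.
Kraft's inequality requires Σ ≤ 1; here Σ = 0.609375 ≤ 1, so such a prefix code exists.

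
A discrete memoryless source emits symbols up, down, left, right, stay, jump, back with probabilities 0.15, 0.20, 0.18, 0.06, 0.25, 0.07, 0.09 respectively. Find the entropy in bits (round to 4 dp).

H = −Σ pᵢ log₂ pᵢ.
−0.15·log₂(0.15) = 0.4105
−0.20·log₂(0.20) = 0.4644
−0.18·log₂(0.18) = 0.4453
−0.06·log₂(0.06) = 0.2435
−0.25·log₂(0.25) = 0.5000
−0.07·log₂(0.07) = 0.2686
−0.09·log₂(0.09) = 0.3127
Sum ≈ 2.6450 → 2.6450 bits.

2.6450 bits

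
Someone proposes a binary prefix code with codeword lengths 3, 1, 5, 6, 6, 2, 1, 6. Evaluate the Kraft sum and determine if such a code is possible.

With common denominator 2^6 = 64: Σ 2^(−ℓᵢ) = 8/64 + 32/64 + 2/64 + 1/64 + 1/64 + 16/64 + 32/64 + 1/64 = 93/64 = 1.453125.
Kraft's inequality requires Σ ≤ 1; here Σ = 1.453125 > 1, so no such prefix code exists.

1.453125; no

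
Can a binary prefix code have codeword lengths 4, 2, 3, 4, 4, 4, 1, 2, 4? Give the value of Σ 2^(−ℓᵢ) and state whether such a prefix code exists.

1.4375; no

With common denominator 2^4 = 16: Σ 2^(−ℓᵢ) = 1/16 + 4/16 + 2/16 + 1/16 + 1/16 + 1/16 + 8/16 + 4/16 + 1/16 = 23/16 = 1.4375.
Kraft's inequality requires Σ ≤ 1; here Σ = 1.4375 > 1, so no such prefix code exists.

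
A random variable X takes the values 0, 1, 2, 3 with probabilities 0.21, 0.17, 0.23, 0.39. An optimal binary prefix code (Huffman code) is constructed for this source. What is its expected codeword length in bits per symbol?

1.99 bits/symbol

Repeatedly combine the two least-probable nodes; the expected code length is the sum of the merged weights.
merge 17/100 + 21/100 → 19/50
merge 23/100 + 19/50 → 61/100
merge 39/100 + 61/100 → 1
L = 19/50 + 61/100 + 1 = 199/100 = 1.99 bits/symbol.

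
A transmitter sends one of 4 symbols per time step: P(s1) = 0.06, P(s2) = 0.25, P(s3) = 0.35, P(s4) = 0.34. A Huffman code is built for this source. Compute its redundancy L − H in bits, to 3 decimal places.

0.157 bits

Entropy H = −Σ p log₂ p ≈ 1.8028 bits.
Huffman merges: 3/50+1/4→31/100; 31/100+17/50→13/20; 7/20+13/20→1. L = 49/25 ≈ 1.9600.
L − H = 1.9600 − 1.8028 = 0.157 bits.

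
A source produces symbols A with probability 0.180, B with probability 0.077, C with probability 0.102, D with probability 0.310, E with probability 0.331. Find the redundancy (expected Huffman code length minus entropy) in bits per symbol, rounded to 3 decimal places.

0.061 bits

Entropy H = −Σ p log₂ p ≈ 2.1178 bits.
Huffman merges: 77/1000+51/500→179/1000; 179/1000+9/50→359/1000; 31/100+331/1000→641/1000; 359/1000+641/1000→1. L = 2179/1000 ≈ 2.1790.
L − H = 2.1790 − 2.1178 = 0.061 bits.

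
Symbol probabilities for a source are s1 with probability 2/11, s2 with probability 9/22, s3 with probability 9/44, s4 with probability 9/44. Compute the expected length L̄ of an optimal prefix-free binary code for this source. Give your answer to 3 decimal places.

1.977 bits/symbol

Repeatedly combine the two least-probable nodes; the expected code length is the sum of the merged weights.
merge 2/11 + 9/44 → 17/44
merge 9/44 + 17/44 → 13/22
merge 9/22 + 13/22 → 1
L = 17/44 + 13/22 + 1 = 87/44 ≈ 1.977 bits/symbol.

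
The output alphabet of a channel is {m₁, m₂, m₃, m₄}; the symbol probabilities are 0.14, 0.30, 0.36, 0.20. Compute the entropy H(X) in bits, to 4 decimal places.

1.9132 bits

H = −Σ pᵢ log₂ pᵢ.
−0.14·log₂(0.14) = 0.3971
−0.30·log₂(0.30) = 0.5211
−0.36·log₂(0.36) = 0.5306
−0.20·log₂(0.20) = 0.4644
Sum ≈ 1.9132 → 1.9132 bits.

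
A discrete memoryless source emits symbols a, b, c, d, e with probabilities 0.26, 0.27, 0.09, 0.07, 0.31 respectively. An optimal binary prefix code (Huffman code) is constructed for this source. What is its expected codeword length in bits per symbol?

Repeatedly combine the two least-probable nodes; the expected code length is the sum of the merged weights.
merge 7/100 + 9/100 → 4/25
merge 4/25 + 13/50 → 21/50
merge 27/100 + 31/100 → 29/50
merge 21/50 + 29/50 → 1
L = 4/25 + 21/50 + 29/50 + 1 = 54/25 = 2.16 bits/symbol.

2.16 bits/symbol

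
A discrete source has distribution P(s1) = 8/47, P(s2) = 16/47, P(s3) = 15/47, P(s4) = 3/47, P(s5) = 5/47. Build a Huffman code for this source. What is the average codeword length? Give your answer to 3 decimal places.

Repeatedly combine the two least-probable nodes; the expected code length is the sum of the merged weights.
merge 3/47 + 5/47 → 8/47
merge 8/47 + 8/47 → 16/47
merge 15/47 + 16/47 → 31/47
merge 16/47 + 31/47 → 1
L = 8/47 + 16/47 + 31/47 + 1 = 102/47 ≈ 2.170 bits/symbol.

2.170 bits/symbol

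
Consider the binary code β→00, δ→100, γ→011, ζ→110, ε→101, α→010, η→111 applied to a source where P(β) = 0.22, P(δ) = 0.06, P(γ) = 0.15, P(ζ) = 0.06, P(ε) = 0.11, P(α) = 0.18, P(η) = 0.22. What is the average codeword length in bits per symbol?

L̄ = Σ pᵢ·ℓᵢ = 0.22·2 + 0.06·3 + 0.15·3 + 0.06·3 + 0.11·3 + 0.18·3 + 0.22·3 = 2.78 bits/symbol.

2.78 bits/symbol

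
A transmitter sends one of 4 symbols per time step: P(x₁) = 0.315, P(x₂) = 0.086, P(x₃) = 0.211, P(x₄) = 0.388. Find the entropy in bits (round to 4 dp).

1.8330 bits

H = −Σ pᵢ log₂ pᵢ.
−0.315·log₂(0.315) = 0.5250
−0.086·log₂(0.086) = 0.3044
−0.211·log₂(0.211) = 0.4736
−0.388·log₂(0.388) = 0.5300
Sum ≈ 1.8330 → 1.8330 bits.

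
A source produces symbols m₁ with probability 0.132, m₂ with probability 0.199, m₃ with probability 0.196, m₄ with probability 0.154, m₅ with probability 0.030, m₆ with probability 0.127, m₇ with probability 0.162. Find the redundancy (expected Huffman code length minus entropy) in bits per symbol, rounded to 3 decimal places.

0.081 bits

Entropy H = −Σ p log₂ p ≈ 2.6808 bits.
Huffman merges: 3/100+127/1000→157/1000; 33/250+77/500→143/500; 157/1000+81/500→319/1000; 49/250+199/1000→79/200; 143/500+319/1000→121/200; 79/200+121/200→1. L = 1381/500 ≈ 2.7620.
L − H = 2.7620 − 2.6808 = 0.081 bits.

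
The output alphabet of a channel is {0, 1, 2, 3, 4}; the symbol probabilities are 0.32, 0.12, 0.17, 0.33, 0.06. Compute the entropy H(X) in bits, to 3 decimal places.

2.099 bits

H = −Σ pᵢ log₂ pᵢ.
−0.32·log₂(0.32) = 0.5260
−0.12·log₂(0.12) = 0.3671
−0.17·log₂(0.17) = 0.4346
−0.33·log₂(0.33) = 0.5278
−0.06·log₂(0.06) = 0.2435
Sum ≈ 2.0990 → 2.099 bits.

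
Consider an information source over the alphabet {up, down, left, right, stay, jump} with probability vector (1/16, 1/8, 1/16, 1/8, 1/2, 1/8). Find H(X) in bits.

Each probability is a power of 1/2, so log₂(1/p) is an integer.
H = Σ p·log₂(1/p) = 1/16·4 + 1/8·3 + 1/16·4 + 1/8·3 + 1/2·1 + 1/8·3 = 2.125 bits.

2.125 bits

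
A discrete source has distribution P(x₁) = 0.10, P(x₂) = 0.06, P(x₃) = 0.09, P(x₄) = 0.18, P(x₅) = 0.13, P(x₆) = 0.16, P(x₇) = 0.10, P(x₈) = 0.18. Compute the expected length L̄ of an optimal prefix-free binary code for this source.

2.97 bits/symbol

Repeatedly combine the two least-probable nodes; the expected code length is the sum of the merged weights.
merge 3/50 + 9/100 → 3/20
merge 1/10 + 1/10 → 1/5
merge 13/100 + 3/20 → 7/25
merge 4/25 + 9/50 → 17/50
merge 9/50 + 1/5 → 19/50
merge 7/25 + 17/50 → 31/50
merge 19/50 + 31/50 → 1
L = 3/20 + 1/5 + 7/25 + 17/50 + 19/50 + 31/50 + 1 = 297/100 = 2.97 bits/symbol.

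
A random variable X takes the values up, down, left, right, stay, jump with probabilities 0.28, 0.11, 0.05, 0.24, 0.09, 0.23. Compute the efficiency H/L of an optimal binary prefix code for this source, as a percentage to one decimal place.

99.4%

Entropy H = −Σ p log₂ p ≈ 2.3751 bits.
Huffman merges: 1/20+9/100→7/50; 11/100+7/50→1/4; 23/100+6/25→47/100; 1/4+7/25→53/100; 47/100+53/100→1. L = 239/100 ≈ 2.3900.
Efficiency = H/L = 2.3751/2.3900 = 99.4%.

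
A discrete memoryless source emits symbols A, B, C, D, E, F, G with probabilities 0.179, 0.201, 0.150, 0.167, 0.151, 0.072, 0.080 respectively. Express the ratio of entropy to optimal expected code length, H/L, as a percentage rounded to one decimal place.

98.4%

Entropy H = −Σ p log₂ p ≈ 2.7279 bits.
Huffman merges: 9/125+2/25→19/125; 3/20+151/1000→301/1000; 19/125+167/1000→319/1000; 179/1000+201/1000→19/50; 301/1000+319/1000→31/50; 19/50+31/50→1. L = 693/250 ≈ 2.7720.
Efficiency = H/L = 2.7279/2.7720 = 98.4%.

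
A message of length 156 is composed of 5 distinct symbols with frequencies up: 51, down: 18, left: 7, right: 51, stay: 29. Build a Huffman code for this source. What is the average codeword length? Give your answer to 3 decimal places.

2.160 bits/symbol

Probabilities are the counts divided by 156.
Repeatedly combine the two least-probable nodes; the expected code length is the sum of the merged weights.
merge 7/156 + 3/26 → 25/156
merge 25/156 + 29/156 → 9/26
merge 17/52 + 17/52 → 17/26
merge 9/26 + 17/26 → 1
L = 25/156 + 9/26 + 17/26 + 1 = 337/156 ≈ 2.160 bits/symbol.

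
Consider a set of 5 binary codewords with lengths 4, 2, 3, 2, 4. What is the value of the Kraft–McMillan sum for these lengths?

With common denominator 2^4 = 16: Σ 2^(−ℓᵢ) = 1/16 + 4/16 + 2/16 + 4/16 + 1/16 = 12/16 = 0.75.

0.75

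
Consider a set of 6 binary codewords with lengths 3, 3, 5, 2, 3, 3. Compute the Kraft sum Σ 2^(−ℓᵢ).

0.78125

With common denominator 2^5 = 32: Σ 2^(−ℓᵢ) = 4/32 + 4/32 + 1/32 + 8/32 + 4/32 + 4/32 = 25/32 = 0.78125.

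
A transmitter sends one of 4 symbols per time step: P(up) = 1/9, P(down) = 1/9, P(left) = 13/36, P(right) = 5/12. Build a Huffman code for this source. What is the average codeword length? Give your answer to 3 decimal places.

Repeatedly combine the two least-probable nodes; the expected code length is the sum of the merged weights.
merge 1/9 + 1/9 → 2/9
merge 2/9 + 13/36 → 7/12
merge 5/12 + 7/12 → 1
L = 2/9 + 7/12 + 1 = 65/36 ≈ 1.806 bits/symbol.

1.806 bits/symbol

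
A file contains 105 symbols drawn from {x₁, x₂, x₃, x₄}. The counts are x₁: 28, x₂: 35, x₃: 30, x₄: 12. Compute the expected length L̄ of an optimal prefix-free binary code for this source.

2 bits/symbol

Probabilities are the counts divided by 105.
Repeatedly combine the two least-probable nodes; the expected code length is the sum of the merged weights.
merge 4/35 + 4/15 → 8/21
merge 2/7 + 1/3 → 13/21
merge 8/21 + 13/21 → 1
L = 8/21 + 13/21 + 1 = 2 bits/symbol.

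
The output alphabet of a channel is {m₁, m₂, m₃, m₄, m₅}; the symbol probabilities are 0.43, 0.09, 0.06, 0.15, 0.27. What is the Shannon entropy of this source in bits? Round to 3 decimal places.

2.000 bits

H = −Σ pᵢ log₂ pᵢ.
−0.43·log₂(0.43) = 0.5236
−0.09·log₂(0.09) = 0.3127
−0.06·log₂(0.06) = 0.2435
−0.15·log₂(0.15) = 0.4105
−0.27·log₂(0.27) = 0.5100
Sum ≈ 2.0003 → 2.000 bits.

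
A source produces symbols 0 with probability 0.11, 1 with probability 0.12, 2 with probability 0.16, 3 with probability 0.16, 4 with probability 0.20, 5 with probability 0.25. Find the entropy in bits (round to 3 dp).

H = −Σ pᵢ log₂ pᵢ.
−0.11·log₂(0.11) = 0.3503
−0.12·log₂(0.12) = 0.3671
−0.16·log₂(0.16) = 0.4230
−0.16·log₂(0.16) = 0.4230
−0.20·log₂(0.20) = 0.4644
−0.25·log₂(0.25) = 0.5000
Sum ≈ 2.5278 → 2.528 bits.

2.528 bits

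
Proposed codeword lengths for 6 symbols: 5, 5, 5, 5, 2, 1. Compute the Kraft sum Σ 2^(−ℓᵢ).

With common denominator 2^5 = 32: Σ 2^(−ℓᵢ) = 1/32 + 1/32 + 1/32 + 1/32 + 8/32 + 16/32 = 28/32 = 0.875.

0.875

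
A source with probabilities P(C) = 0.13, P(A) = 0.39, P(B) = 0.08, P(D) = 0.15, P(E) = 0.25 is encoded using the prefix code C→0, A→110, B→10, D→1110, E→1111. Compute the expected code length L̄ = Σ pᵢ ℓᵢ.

3.06 bits/symbol

L̄ = Σ pᵢ·ℓᵢ = 0.13·1 + 0.39·3 + 0.08·2 + 0.15·4 + 0.25·4 = 3.06 bits/symbol.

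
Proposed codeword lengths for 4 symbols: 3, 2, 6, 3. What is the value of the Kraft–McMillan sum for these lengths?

0.515625

With common denominator 2^6 = 64: Σ 2^(−ℓᵢ) = 8/64 + 16/64 + 1/64 + 8/64 = 33/64 = 0.515625.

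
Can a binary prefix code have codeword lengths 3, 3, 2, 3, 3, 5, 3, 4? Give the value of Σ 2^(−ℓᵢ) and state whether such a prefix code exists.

With common denominator 2^5 = 32: Σ 2^(−ℓᵢ) = 4/32 + 4/32 + 8/32 + 4/32 + 4/32 + 1/32 + 4/32 + 2/32 = 31/32 = 0.96875.
Kraft's inequality requires Σ ≤ 1; here Σ = 0.96875 ≤ 1, so such a prefix code exists.

0.96875; yes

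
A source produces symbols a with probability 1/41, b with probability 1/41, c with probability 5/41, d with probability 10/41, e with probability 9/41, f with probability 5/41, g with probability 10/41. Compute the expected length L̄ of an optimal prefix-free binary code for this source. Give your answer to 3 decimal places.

Repeatedly combine the two least-probable nodes; the expected code length is the sum of the merged weights.
merge 1/41 + 1/41 → 2/41
merge 2/41 + 5/41 → 7/41
merge 5/41 + 7/41 → 12/41
merge 9/41 + 10/41 → 19/41
merge 10/41 + 12/41 → 22/41
merge 19/41 + 22/41 → 1
L = 2/41 + 7/41 + 12/41 + 19/41 + 22/41 + 1 = 103/41 ≈ 2.512 bits/symbol.

2.512 bits/symbol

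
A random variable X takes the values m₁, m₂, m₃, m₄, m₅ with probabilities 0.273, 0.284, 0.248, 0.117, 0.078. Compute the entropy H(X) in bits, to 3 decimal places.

2.175 bits

H = −Σ pᵢ log₂ pᵢ.
−0.273·log₂(0.273) = 0.5113
−0.284·log₂(0.284) = 0.5158
−0.248·log₂(0.248) = 0.4989
−0.117·log₂(0.117) = 0.3622
−0.078·log₂(0.078) = 0.2871
Sum ≈ 2.1752 → 2.175 bits.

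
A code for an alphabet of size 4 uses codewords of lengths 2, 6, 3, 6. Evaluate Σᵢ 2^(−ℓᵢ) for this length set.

With common denominator 2^6 = 64: Σ 2^(−ℓᵢ) = 16/64 + 1/64 + 8/64 + 1/64 = 26/64 = 0.40625.

0.40625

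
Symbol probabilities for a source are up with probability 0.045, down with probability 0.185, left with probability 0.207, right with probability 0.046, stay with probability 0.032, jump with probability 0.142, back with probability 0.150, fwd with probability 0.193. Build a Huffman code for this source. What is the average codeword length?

Repeatedly combine the two least-probable nodes; the expected code length is the sum of the merged weights.
merge 4/125 + 9/200 → 77/1000
merge 23/500 + 77/1000 → 123/1000
merge 123/1000 + 71/500 → 53/200
merge 3/20 + 37/200 → 67/200
merge 193/1000 + 207/1000 → 2/5
merge 53/200 + 67/200 → 3/5
merge 2/5 + 3/5 → 1
L = 77/1000 + 123/1000 + 53/200 + 67/200 + 2/5 + 3/5 + 1 = 14/5 = 2.8 bits/symbol.

2.8 bits/symbol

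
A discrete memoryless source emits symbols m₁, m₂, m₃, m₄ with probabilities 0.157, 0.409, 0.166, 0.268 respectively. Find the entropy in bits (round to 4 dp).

H = −Σ pᵢ log₂ pᵢ.
−0.157·log₂(0.157) = 0.4194
−0.409·log₂(0.409) = 0.5275
−0.166·log₂(0.166) = 0.4301
−0.268·log₂(0.268) = 0.5091
Sum ≈ 1.8861 → 1.8861 bits.

1.8861 bits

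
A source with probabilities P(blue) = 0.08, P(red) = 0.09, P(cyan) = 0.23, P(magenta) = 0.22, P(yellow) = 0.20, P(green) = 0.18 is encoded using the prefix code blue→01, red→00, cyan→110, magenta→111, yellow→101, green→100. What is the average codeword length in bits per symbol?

2.83 bits/symbol

L̄ = Σ pᵢ·ℓᵢ = 0.08·2 + 0.09·2 + 0.23·3 + 0.22·3 + 0.20·3 + 0.18·3 = 2.83 bits/symbol.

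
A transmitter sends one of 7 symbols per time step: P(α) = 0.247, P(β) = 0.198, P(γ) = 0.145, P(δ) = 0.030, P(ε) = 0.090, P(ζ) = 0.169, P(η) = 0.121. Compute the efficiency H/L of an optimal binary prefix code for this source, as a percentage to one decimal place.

Entropy H = −Σ p log₂ p ≈ 2.6314 bits.
Huffman merges: 3/100+9/100→3/25; 3/25+121/1000→241/1000; 29/200+169/1000→157/500; 99/500+241/1000→439/1000; 247/1000+157/500→561/1000; 439/1000+561/1000→1. L = 107/40 ≈ 2.6750.
Efficiency = H/L = 2.6314/2.6750 = 98.4%.

98.4%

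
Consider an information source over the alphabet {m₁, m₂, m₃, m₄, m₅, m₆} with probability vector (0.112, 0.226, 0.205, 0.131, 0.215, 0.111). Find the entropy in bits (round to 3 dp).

2.520 bits

H = −Σ pᵢ log₂ pᵢ.
−0.112·log₂(0.112) = 0.3537
−0.226·log₂(0.226) = 0.4849
−0.205·log₂(0.205) = 0.4687
−0.131·log₂(0.131) = 0.3841
−0.215·log₂(0.215) = 0.4768
−0.111·log₂(0.111) = 0.3520
Sum ≈ 2.5203 → 2.520 bits.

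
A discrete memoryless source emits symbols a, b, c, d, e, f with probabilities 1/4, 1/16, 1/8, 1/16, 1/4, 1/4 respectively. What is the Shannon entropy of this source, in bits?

Each probability is a power of 1/2, so log₂(1/p) is an integer.
H = Σ p·log₂(1/p) = 1/4·2 + 1/16·4 + 1/8·3 + 1/16·4 + 1/4·2 + 1/4·2 = 2.375 bits.

2.375 bits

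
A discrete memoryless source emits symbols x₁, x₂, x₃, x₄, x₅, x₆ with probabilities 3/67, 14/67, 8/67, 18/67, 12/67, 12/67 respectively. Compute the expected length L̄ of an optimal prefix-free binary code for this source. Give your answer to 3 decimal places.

2.507 bits/symbol

Repeatedly combine the two least-probable nodes; the expected code length is the sum of the merged weights.
merge 3/67 + 8/67 → 11/67
merge 11/67 + 12/67 → 23/67
merge 12/67 + 14/67 → 26/67
merge 18/67 + 23/67 → 41/67
merge 26/67 + 41/67 → 1
L = 11/67 + 23/67 + 26/67 + 41/67 + 1 = 168/67 ≈ 2.507 bits/symbol.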